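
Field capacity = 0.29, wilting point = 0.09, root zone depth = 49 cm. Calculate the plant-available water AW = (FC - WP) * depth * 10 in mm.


Step 1: Available water = (FC - WP) * depth * 10
Step 2: AW = (0.29 - 0.09) * 49 * 10
Step 3: AW = 0.2 * 49 * 10
Step 4: AW = 98.0 mm

98.0


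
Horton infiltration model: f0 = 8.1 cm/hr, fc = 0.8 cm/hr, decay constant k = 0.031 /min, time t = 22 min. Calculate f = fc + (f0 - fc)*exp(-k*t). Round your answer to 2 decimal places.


Step 1: f = fc + (f0 - fc) * exp(-k * t)
Step 2: exp(-0.031 * 22) = 0.505605
Step 3: f = 0.8 + (8.1 - 0.8) * 0.505605
Step 4: f = 0.8 + 7.3 * 0.505605
Step 5: f = 4.49 cm/hr

4.49


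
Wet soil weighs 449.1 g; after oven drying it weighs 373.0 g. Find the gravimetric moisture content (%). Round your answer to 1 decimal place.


Step 1: Water mass = wet - dry = 449.1 - 373.0 = 76.1 g
Step 2: w = 100 * water mass / dry mass
Step 3: w = 100 * 76.1 / 373.0 = 20.4%

20.4


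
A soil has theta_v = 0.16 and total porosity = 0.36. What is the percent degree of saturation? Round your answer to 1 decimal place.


Step 1: S = 100 * theta_v / n
Step 2: S = 100 * 0.16 / 0.36
Step 3: S = 44.4%

44.4


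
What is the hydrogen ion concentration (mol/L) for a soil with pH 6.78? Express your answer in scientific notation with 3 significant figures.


Step 1: [H+] = 10^(-pH)
Step 2: [H+] = 10^(-6.78)
Step 3: [H+] = 1.66e-07 mol/L

1.66e-07


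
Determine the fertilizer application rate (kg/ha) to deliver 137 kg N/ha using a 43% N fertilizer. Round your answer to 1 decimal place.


Step 1: Fertilizer rate = target N / (N content / 100)
Step 2: Rate = 137 / (43 / 100)
Step 3: Rate = 137 / 0.43
Step 4: Rate = 318.6 kg/ha

318.6


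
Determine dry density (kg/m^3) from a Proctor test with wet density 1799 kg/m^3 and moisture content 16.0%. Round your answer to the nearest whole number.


Step 1: Dry density = wet density / (1 + w/100)
Step 2: Dry density = 1799 / (1 + 16.0/100)
Step 3: Dry density = 1799 / 1.16
Step 4: Dry density = 1551 kg/m^3

1551


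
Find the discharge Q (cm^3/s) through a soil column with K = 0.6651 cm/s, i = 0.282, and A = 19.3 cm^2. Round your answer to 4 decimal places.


Step 1: Apply Darcy's law: Q = K * i * A
Step 2: Q = 0.6651 * 0.282 * 19.3
Step 3: Q = 3.6199 cm^3/s

3.6199


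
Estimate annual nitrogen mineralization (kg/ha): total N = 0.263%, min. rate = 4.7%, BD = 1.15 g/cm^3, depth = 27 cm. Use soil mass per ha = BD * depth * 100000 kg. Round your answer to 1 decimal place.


Step 1: Soil mass per ha = BD * depth * 100000 = 1.15 * 27 * 100000 = 3105000 kg
Step 2: Total N pool = soil mass * N%/100 = 3105000 * 0.263/100 = 8166.15 kg/ha
Step 3: N mineralized = N pool * rate%/100 = 8166.15 * 4.7/100 = 383.8 kg/ha/yr

383.8


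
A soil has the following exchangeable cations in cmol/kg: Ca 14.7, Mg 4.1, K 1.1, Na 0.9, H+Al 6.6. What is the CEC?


Step 1: CEC = Ca + Mg + K + Na + (H+Al)
Step 2: CEC = 14.7 + 4.1 + 1.1 + 0.9 + 6.6
Step 3: CEC = 27.4 cmol/kg

27.4


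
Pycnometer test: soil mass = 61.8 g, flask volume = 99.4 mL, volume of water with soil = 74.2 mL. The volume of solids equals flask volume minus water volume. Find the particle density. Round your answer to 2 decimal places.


Step 1: Volume of solids = flask volume - water volume with soil
Step 2: V_solids = 99.4 - 74.2 = 25.2 mL
Step 3: Particle density = mass / V_solids = 61.8 / 25.2 = 2.45 g/cm^3

2.45


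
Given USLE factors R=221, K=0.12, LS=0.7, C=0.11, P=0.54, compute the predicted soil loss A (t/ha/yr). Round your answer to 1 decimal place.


Step 1: A = R * K * LS * C * P
Step 2: R * K = 221 * 0.12 = 26.52
Step 3: (R*K) * LS = 26.52 * 0.7 = 18.564
Step 4: * C * P = 18.564 * 0.11 * 0.54 = 1.1
Step 5: A = 1.1 t/(ha*yr)

1.1


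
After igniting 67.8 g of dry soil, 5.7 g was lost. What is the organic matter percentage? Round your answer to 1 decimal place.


Step 1: OM% = 100 * LOI / sample mass
Step 2: OM = 100 * 5.7 / 67.8
Step 3: OM = 8.4%

8.4


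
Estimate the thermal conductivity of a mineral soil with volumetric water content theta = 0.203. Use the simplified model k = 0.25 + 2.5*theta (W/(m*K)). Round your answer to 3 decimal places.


Step 1: k = 0.25 + 2.5 * theta
Step 2: k = 0.25 + 2.5 * 0.203
Step 3: k = 0.25 + 0.508
Step 4: k = 0.758 W/(m*K)

0.758


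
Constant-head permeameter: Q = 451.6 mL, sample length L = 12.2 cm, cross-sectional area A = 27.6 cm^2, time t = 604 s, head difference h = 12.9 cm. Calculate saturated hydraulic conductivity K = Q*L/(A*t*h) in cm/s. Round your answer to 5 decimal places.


Step 1: K = Q * L / (A * t * h)
Step 2: Numerator = 451.6 * 12.2 = 5509.52
Step 3: Denominator = 27.6 * 604 * 12.9 = 215048.16
Step 4: K = 5509.52 / 215048.16 = 0.02562 cm/s

0.02562


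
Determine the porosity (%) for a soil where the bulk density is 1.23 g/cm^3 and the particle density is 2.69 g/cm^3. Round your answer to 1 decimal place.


Step 1: Formula: n = 100 * (1 - BD / PD)
Step 2: n = 100 * (1 - 1.23 / 2.69)
Step 3: n = 100 * (1 - 0.45725)
Step 4: n = 54.3%

54.3


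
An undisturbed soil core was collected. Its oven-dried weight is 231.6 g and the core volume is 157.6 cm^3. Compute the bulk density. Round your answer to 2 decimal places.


Step 1: Identify the formula: BD = dry mass / volume
Step 2: Substitute values: BD = 231.6 / 157.6
Step 3: BD = 1.47 g/cm^3

1.47


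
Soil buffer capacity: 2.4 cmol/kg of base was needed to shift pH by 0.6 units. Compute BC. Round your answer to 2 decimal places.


Step 1: BC = change in base / change in pH
Step 2: BC = 2.4 / 0.6
Step 3: BC = 4.0 cmol/(kg*pH unit)

4.0


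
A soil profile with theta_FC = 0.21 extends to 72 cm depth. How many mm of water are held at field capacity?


Step 1: Water (mm) = theta_FC * depth (cm) * 10
Step 2: Water = 0.21 * 72 * 10
Step 3: Water = 151.2 mm

151.2


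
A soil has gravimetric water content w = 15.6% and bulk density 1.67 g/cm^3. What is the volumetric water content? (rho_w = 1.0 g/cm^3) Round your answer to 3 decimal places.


Step 1: theta = (w / 100) * BD / rho_w
Step 2: theta = (15.6 / 100) * 1.67 / 1.0
Step 3: theta = 0.156 * 1.67
Step 4: theta = 0.261

0.261


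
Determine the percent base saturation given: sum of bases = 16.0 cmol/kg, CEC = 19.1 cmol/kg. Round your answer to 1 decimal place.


Step 1: BS = 100 * (sum of bases) / CEC
Step 2: BS = 100 * 16.0 / 19.1
Step 3: BS = 83.8%

83.8


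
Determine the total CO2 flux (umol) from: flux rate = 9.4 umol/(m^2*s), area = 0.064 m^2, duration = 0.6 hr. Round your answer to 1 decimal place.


Step 1: Convert time to seconds: 0.6 hr * 3600 = 2160.0 s
Step 2: Total = flux * area * time_s
Step 3: Total = 9.4 * 0.064 * 2160.0
Step 4: Total = 1299.5 umol

1299.5


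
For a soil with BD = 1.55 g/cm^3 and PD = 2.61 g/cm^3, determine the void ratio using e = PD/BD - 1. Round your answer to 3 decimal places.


Step 1: e = PD / BD - 1
Step 2: e = 2.61 / 1.55 - 1
Step 3: e = 1.68387 - 1
Step 4: e = 0.684

0.684


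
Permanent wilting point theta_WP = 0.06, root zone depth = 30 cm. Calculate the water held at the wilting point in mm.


Step 1: Water (mm) = theta_WP * depth * 10
Step 2: Water = 0.06 * 30 * 10
Step 3: Water = 18.0 mm

18.0


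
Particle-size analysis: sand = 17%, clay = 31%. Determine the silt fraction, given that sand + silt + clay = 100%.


Step 1: sand + silt + clay = 100%
Step 2: silt = 100 - sand - clay
Step 3: silt = 100 - 17 - 31
Step 4: silt = 52%

52


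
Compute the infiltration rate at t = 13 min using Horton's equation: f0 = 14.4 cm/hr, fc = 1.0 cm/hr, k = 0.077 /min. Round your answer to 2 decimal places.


Step 1: f = fc + (f0 - fc) * exp(-k * t)
Step 2: exp(-0.077 * 13) = 0.367512
Step 3: f = 1.0 + (14.4 - 1.0) * 0.367512
Step 4: f = 1.0 + 13.4 * 0.367512
Step 5: f = 5.92 cm/hr

5.92


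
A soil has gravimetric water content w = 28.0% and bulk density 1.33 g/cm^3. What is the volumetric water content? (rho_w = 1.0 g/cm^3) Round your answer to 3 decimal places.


Step 1: theta = (w / 100) * BD / rho_w
Step 2: theta = (28.0 / 100) * 1.33 / 1.0
Step 3: theta = 0.28 * 1.33
Step 4: theta = 0.372

0.372


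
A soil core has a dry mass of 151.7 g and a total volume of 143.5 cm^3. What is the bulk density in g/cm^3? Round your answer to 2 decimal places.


Step 1: Identify the formula: BD = dry mass / volume
Step 2: Substitute values: BD = 151.7 / 143.5
Step 3: BD = 1.06 g/cm^3

1.06


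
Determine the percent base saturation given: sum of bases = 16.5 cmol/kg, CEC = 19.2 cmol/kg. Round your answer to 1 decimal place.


Step 1: BS = 100 * (sum of bases) / CEC
Step 2: BS = 100 * 16.5 / 19.2
Step 3: BS = 85.9%

85.9


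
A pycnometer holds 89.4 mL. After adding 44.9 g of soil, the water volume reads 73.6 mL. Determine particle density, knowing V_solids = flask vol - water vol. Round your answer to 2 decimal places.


Step 1: Volume of solids = flask volume - water volume with soil
Step 2: V_solids = 89.4 - 73.6 = 15.8 mL
Step 3: Particle density = mass / V_solids = 44.9 / 15.8 = 2.84 g/cm^3

2.84


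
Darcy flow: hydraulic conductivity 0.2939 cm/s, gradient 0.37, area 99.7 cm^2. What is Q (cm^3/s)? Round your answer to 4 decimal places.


Step 1: Apply Darcy's law: Q = K * i * A
Step 2: Q = 0.2939 * 0.37 * 99.7
Step 3: Q = 10.8417 cm^3/s

10.8417


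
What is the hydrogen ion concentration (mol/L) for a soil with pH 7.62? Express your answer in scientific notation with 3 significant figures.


Step 1: [H+] = 10^(-pH)
Step 2: [H+] = 10^(-7.62)
Step 3: [H+] = 2.40e-08 mol/L

2.40e-08


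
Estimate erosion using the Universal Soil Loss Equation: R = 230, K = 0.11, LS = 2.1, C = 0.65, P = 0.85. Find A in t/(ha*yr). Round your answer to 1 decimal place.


Step 1: A = R * K * LS * C * P
Step 2: R * K = 230 * 0.11 = 25.3
Step 3: (R*K) * LS = 25.3 * 2.1 = 53.13
Step 4: * C * P = 53.13 * 0.65 * 0.85 = 29.4
Step 5: A = 29.4 t/(ha*yr)

29.4


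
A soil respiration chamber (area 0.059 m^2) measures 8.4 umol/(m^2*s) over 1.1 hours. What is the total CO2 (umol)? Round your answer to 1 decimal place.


Step 1: Convert time to seconds: 1.1 hr * 3600 = 3960.0 s
Step 2: Total = flux * area * time_s
Step 3: Total = 8.4 * 0.059 * 3960.0
Step 4: Total = 1962.6 umol

1962.6


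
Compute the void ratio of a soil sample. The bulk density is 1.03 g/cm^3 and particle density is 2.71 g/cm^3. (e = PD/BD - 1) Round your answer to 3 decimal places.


Step 1: e = PD / BD - 1
Step 2: e = 2.71 / 1.03 - 1
Step 3: e = 2.63107 - 1
Step 4: e = 1.631

1.631


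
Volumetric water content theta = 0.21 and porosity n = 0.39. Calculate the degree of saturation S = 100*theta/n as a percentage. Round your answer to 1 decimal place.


Step 1: S = 100 * theta_v / n
Step 2: S = 100 * 0.21 / 0.39
Step 3: S = 53.8%

53.8


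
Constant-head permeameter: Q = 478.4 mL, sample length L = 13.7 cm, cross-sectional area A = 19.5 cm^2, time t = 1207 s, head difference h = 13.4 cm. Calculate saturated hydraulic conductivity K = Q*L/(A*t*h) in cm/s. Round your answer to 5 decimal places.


Step 1: K = Q * L / (A * t * h)
Step 2: Numerator = 478.4 * 13.7 = 6554.08
Step 3: Denominator = 19.5 * 1207 * 13.4 = 315389.1
Step 4: K = 6554.08 / 315389.1 = 0.02078 cm/s

0.02078


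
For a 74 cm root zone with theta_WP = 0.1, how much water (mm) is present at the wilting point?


Step 1: Water (mm) = theta_WP * depth * 10
Step 2: Water = 0.1 * 74 * 10
Step 3: Water = 74.0 mm

74.0


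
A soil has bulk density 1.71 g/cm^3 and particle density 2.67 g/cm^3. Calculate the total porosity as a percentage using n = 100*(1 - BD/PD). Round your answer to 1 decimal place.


Step 1: Formula: n = 100 * (1 - BD / PD)
Step 2: n = 100 * (1 - 1.71 / 2.67)
Step 3: n = 100 * (1 - 0.64045)
Step 4: n = 36.0%

36.0


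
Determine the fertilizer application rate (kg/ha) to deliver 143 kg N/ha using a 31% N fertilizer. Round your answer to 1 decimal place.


Step 1: Fertilizer rate = target N / (N content / 100)
Step 2: Rate = 143 / (31 / 100)
Step 3: Rate = 143 / 0.31
Step 4: Rate = 461.3 kg/ha

461.3


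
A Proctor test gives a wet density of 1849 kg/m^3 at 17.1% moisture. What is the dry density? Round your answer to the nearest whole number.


Step 1: Dry density = wet density / (1 + w/100)
Step 2: Dry density = 1849 / (1 + 17.1/100)
Step 3: Dry density = 1849 / 1.171
Step 4: Dry density = 1579 kg/m^3

1579


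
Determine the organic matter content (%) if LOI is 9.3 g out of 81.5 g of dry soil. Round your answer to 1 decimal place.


Step 1: OM% = 100 * LOI / sample mass
Step 2: OM = 100 * 9.3 / 81.5
Step 3: OM = 11.4%

11.4


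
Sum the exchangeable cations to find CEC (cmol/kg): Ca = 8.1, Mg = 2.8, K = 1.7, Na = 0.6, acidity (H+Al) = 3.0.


Step 1: CEC = Ca + Mg + K + Na + (H+Al)
Step 2: CEC = 8.1 + 2.8 + 1.7 + 0.6 + 3.0
Step 3: CEC = 16.2 cmol/kg

16.2


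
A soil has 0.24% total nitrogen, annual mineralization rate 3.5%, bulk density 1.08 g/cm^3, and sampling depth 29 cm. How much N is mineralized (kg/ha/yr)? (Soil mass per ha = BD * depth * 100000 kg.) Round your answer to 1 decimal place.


Step 1: Soil mass per ha = BD * depth * 100000 = 1.08 * 29 * 100000 = 3132000 kg
Step 2: Total N pool = soil mass * N%/100 = 3132000 * 0.24/100 = 7516.8 kg/ha
Step 3: N mineralized = N pool * rate%/100 = 7516.8 * 3.5/100 = 263.1 kg/ha/yr

263.1


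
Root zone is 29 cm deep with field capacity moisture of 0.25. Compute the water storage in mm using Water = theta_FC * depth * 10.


Step 1: Water (mm) = theta_FC * depth (cm) * 10
Step 2: Water = 0.25 * 29 * 10
Step 3: Water = 72.5 mm

72.5


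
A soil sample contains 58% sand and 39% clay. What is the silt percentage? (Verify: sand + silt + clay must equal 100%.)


Step 1: sand + silt + clay = 100%
Step 2: silt = 100 - sand - clay
Step 3: silt = 100 - 58 - 39
Step 4: silt = 3%

3


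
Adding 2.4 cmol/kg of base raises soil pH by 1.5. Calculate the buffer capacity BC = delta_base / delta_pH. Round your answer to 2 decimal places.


Step 1: BC = change in base / change in pH
Step 2: BC = 2.4 / 1.5
Step 3: BC = 1.6 cmol/(kg*pH unit)

1.6


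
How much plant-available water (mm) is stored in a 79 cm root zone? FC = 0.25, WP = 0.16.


Step 1: Available water = (FC - WP) * depth * 10
Step 2: AW = (0.25 - 0.16) * 79 * 10
Step 3: AW = 0.09 * 79 * 10
Step 4: AW = 71.1 mm

71.1


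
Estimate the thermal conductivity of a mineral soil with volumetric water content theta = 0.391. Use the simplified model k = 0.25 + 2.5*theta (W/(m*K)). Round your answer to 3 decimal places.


Step 1: k = 0.25 + 2.5 * theta
Step 2: k = 0.25 + 2.5 * 0.391
Step 3: k = 0.25 + 0.978
Step 4: k = 1.228 W/(m*K)

1.228


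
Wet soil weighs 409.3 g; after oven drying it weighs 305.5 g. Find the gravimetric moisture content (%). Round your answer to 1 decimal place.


Step 1: Water mass = wet - dry = 409.3 - 305.5 = 103.8 g
Step 2: w = 100 * water mass / dry mass
Step 3: w = 100 * 103.8 / 305.5 = 34.0%

34.0


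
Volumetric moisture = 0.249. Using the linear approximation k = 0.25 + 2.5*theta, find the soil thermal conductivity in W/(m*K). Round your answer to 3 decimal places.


Step 1: k = 0.25 + 2.5 * theta
Step 2: k = 0.25 + 2.5 * 0.249
Step 3: k = 0.25 + 0.623
Step 4: k = 0.873 W/(m*K)

0.873


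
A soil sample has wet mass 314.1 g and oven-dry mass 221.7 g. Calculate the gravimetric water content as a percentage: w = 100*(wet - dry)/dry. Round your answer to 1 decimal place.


Step 1: Water mass = wet - dry = 314.1 - 221.7 = 92.4 g
Step 2: w = 100 * water mass / dry mass
Step 3: w = 100 * 92.4 / 221.7 = 41.7%

41.7


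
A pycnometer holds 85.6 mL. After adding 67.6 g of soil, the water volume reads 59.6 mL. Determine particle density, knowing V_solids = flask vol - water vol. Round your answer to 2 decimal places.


Step 1: Volume of solids = flask volume - water volume with soil
Step 2: V_solids = 85.6 - 59.6 = 26.0 mL
Step 3: Particle density = mass / V_solids = 67.6 / 26.0 = 2.6 g/cm^3

2.6


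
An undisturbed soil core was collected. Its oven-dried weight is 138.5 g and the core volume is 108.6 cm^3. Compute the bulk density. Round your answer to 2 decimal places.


Step 1: Identify the formula: BD = dry mass / volume
Step 2: Substitute values: BD = 138.5 / 108.6
Step 3: BD = 1.28 g/cm^3

1.28


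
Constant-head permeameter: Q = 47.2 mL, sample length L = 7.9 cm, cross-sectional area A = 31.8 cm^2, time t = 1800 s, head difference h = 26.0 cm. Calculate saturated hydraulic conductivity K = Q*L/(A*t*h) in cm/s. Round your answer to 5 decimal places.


Step 1: K = Q * L / (A * t * h)
Step 2: Numerator = 47.2 * 7.9 = 372.88
Step 3: Denominator = 31.8 * 1800 * 26.0 = 1488240.0
Step 4: K = 372.88 / 1488240.0 = 0.00025 cm/s

0.00025


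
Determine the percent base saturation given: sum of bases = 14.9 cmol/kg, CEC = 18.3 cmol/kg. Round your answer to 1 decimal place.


Step 1: BS = 100 * (sum of bases) / CEC
Step 2: BS = 100 * 14.9 / 18.3
Step 3: BS = 81.4%

81.4


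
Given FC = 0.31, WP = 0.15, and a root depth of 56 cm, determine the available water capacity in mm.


Step 1: Available water = (FC - WP) * depth * 10
Step 2: AW = (0.31 - 0.15) * 56 * 10
Step 3: AW = 0.16 * 56 * 10
Step 4: AW = 89.6 mm

89.6


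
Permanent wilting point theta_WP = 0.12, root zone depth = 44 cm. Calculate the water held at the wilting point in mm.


Step 1: Water (mm) = theta_WP * depth * 10
Step 2: Water = 0.12 * 44 * 10
Step 3: Water = 52.8 mm

52.8


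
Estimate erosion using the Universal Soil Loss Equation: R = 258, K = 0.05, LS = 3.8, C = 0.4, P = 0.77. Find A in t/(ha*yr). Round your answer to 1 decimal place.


Step 1: A = R * K * LS * C * P
Step 2: R * K = 258 * 0.05 = 12.9
Step 3: (R*K) * LS = 12.9 * 3.8 = 49.02
Step 4: * C * P = 49.02 * 0.4 * 0.77 = 15.1
Step 5: A = 15.1 t/(ha*yr)

15.1


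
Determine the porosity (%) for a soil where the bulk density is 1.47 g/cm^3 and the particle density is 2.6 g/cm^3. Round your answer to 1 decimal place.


Step 1: Formula: n = 100 * (1 - BD / PD)
Step 2: n = 100 * (1 - 1.47 / 2.6)
Step 3: n = 100 * (1 - 0.56538)
Step 4: n = 43.5%

43.5


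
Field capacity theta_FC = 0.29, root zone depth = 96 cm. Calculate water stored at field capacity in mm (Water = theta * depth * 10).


Step 1: Water (mm) = theta_FC * depth (cm) * 10
Step 2: Water = 0.29 * 96 * 10
Step 3: Water = 278.4 mm

278.4


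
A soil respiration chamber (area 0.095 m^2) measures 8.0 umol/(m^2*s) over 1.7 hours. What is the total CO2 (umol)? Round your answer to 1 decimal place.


Step 1: Convert time to seconds: 1.7 hr * 3600 = 6120.0 s
Step 2: Total = flux * area * time_s
Step 3: Total = 8.0 * 0.095 * 6120.0
Step 4: Total = 4651.2 umol

4651.2


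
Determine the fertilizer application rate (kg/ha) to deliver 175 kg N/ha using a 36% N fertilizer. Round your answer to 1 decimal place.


Step 1: Fertilizer rate = target N / (N content / 100)
Step 2: Rate = 175 / (36 / 100)
Step 3: Rate = 175 / 0.36
Step 4: Rate = 486.1 kg/ha

486.1


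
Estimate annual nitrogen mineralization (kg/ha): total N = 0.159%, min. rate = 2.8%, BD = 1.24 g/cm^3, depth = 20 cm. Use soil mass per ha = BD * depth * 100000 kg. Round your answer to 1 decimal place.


Step 1: Soil mass per ha = BD * depth * 100000 = 1.24 * 20 * 100000 = 2480000 kg
Step 2: Total N pool = soil mass * N%/100 = 2480000 * 0.159/100 = 3943.2 kg/ha
Step 3: N mineralized = N pool * rate%/100 = 3943.2 * 2.8/100 = 110.4 kg/ha/yr

110.4


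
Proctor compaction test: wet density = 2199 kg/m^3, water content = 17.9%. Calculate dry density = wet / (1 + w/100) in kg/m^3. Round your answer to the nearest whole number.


Step 1: Dry density = wet density / (1 + w/100)
Step 2: Dry density = 2199 / (1 + 17.9/100)
Step 3: Dry density = 2199 / 1.179
Step 4: Dry density = 1865 kg/m^3

1865


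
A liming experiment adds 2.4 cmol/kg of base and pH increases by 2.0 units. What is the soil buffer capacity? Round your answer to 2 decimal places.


Step 1: BC = change in base / change in pH
Step 2: BC = 2.4 / 2.0
Step 3: BC = 1.2 cmol/(kg*pH unit)

1.2


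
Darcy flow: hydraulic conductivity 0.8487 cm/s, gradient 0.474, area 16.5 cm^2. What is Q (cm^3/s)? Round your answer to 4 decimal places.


Step 1: Apply Darcy's law: Q = K * i * A
Step 2: Q = 0.8487 * 0.474 * 16.5
Step 3: Q = 6.6377 cm^3/s

6.6377


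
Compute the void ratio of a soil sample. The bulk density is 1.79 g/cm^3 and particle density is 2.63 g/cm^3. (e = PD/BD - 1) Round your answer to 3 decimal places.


Step 1: e = PD / BD - 1
Step 2: e = 2.63 / 1.79 - 1
Step 3: e = 1.46927 - 1
Step 4: e = 0.469

0.469


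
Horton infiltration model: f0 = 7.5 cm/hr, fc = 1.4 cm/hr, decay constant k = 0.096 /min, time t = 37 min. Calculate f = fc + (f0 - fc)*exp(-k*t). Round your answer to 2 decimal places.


Step 1: f = fc + (f0 - fc) * exp(-k * t)
Step 2: exp(-0.096 * 37) = 0.028667
Step 3: f = 1.4 + (7.5 - 1.4) * 0.028667
Step 4: f = 1.4 + 6.1 * 0.028667
Step 5: f = 1.57 cm/hr

1.57


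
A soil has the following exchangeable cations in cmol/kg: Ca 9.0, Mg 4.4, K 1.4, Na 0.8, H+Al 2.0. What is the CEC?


Step 1: CEC = Ca + Mg + K + Na + (H+Al)
Step 2: CEC = 9.0 + 4.4 + 1.4 + 0.8 + 2.0
Step 3: CEC = 17.6 cmol/kg

17.6


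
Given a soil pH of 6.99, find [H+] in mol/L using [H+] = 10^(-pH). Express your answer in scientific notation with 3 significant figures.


Step 1: [H+] = 10^(-pH)
Step 2: [H+] = 10^(-6.99)
Step 3: [H+] = 1.02e-07 mol/L

1.02e-07


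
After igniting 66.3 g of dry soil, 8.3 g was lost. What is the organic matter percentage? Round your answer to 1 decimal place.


Step 1: OM% = 100 * LOI / sample mass
Step 2: OM = 100 * 8.3 / 66.3
Step 3: OM = 12.5%

12.5


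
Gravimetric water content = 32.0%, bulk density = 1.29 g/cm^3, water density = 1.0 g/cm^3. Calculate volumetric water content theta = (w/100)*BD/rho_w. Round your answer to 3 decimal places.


Step 1: theta = (w / 100) * BD / rho_w
Step 2: theta = (32.0 / 100) * 1.29 / 1.0
Step 3: theta = 0.32 * 1.29
Step 4: theta = 0.413

0.413


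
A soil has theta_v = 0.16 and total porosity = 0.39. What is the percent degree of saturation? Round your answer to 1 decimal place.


Step 1: S = 100 * theta_v / n
Step 2: S = 100 * 0.16 / 0.39
Step 3: S = 41.0%

41.0


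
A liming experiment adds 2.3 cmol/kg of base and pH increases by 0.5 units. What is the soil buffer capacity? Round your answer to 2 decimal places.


Step 1: BC = change in base / change in pH
Step 2: BC = 2.3 / 0.5
Step 3: BC = 4.6 cmol/(kg*pH unit)

4.6


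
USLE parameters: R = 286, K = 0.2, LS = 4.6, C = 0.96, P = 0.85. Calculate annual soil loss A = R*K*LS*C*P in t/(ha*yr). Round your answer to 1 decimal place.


Step 1: A = R * K * LS * C * P
Step 2: R * K = 286 * 0.2 = 57.2
Step 3: (R*K) * LS = 57.2 * 4.6 = 263.12
Step 4: * C * P = 263.12 * 0.96 * 0.85 = 214.7
Step 5: A = 214.7 t/(ha*yr)

214.7


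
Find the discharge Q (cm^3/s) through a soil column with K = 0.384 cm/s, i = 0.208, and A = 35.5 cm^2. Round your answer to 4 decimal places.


Step 1: Apply Darcy's law: Q = K * i * A
Step 2: Q = 0.384 * 0.208 * 35.5
Step 3: Q = 2.8355 cm^3/s

2.8355


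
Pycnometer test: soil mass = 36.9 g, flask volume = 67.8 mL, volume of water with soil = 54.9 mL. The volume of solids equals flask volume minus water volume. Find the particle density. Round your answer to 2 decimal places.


Step 1: Volume of solids = flask volume - water volume with soil
Step 2: V_solids = 67.8 - 54.9 = 12.9 mL
Step 3: Particle density = mass / V_solids = 36.9 / 12.9 = 2.86 g/cm^3

2.86


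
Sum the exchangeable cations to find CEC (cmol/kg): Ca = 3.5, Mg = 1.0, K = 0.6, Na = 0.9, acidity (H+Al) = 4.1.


Step 1: CEC = Ca + Mg + K + Na + (H+Al)
Step 2: CEC = 3.5 + 1.0 + 0.6 + 0.9 + 4.1
Step 3: CEC = 10.1 cmol/kg

10.1


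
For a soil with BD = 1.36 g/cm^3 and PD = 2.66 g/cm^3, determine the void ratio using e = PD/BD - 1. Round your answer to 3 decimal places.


Step 1: e = PD / BD - 1
Step 2: e = 2.66 / 1.36 - 1
Step 3: e = 1.95588 - 1
Step 4: e = 0.956

0.956


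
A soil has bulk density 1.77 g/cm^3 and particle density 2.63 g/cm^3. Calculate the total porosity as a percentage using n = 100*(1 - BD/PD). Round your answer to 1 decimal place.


Step 1: Formula: n = 100 * (1 - BD / PD)
Step 2: n = 100 * (1 - 1.77 / 2.63)
Step 3: n = 100 * (1 - 0.673)
Step 4: n = 32.7%

32.7


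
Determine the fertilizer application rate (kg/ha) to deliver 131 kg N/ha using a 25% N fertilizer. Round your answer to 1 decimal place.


Step 1: Fertilizer rate = target N / (N content / 100)
Step 2: Rate = 131 / (25 / 100)
Step 3: Rate = 131 / 0.25
Step 4: Rate = 524.0 kg/ha

524.0


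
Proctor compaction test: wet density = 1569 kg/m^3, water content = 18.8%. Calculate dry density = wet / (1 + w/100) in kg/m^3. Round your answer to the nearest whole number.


Step 1: Dry density = wet density / (1 + w/100)
Step 2: Dry density = 1569 / (1 + 18.8/100)
Step 3: Dry density = 1569 / 1.188
Step 4: Dry density = 1321 kg/m^3

1321


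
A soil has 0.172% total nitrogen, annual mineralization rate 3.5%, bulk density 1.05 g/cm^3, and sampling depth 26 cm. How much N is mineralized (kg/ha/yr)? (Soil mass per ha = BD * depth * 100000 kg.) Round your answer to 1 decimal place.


Step 1: Soil mass per ha = BD * depth * 100000 = 1.05 * 26 * 100000 = 2730000 kg
Step 2: Total N pool = soil mass * N%/100 = 2730000 * 0.172/100 = 4695.6 kg/ha
Step 3: N mineralized = N pool * rate%/100 = 4695.6 * 3.5/100 = 164.3 kg/ha/yr

164.3


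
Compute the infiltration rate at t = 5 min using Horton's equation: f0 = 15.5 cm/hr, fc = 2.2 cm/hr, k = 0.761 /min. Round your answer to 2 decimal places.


Step 1: f = fc + (f0 - fc) * exp(-k * t)
Step 2: exp(-0.761 * 5) = 0.022259
Step 3: f = 2.2 + (15.5 - 2.2) * 0.022259
Step 4: f = 2.2 + 13.3 * 0.022259
Step 5: f = 2.5 cm/hr

2.5


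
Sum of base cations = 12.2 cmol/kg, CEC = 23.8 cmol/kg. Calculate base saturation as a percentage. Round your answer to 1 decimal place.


Step 1: BS = 100 * (sum of bases) / CEC
Step 2: BS = 100 * 12.2 / 23.8
Step 3: BS = 51.3%

51.3


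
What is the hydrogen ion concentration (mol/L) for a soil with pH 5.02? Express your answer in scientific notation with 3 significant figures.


Step 1: [H+] = 10^(-pH)
Step 2: [H+] = 10^(-5.02)
Step 3: [H+] = 9.55e-06 mol/L

9.55e-06


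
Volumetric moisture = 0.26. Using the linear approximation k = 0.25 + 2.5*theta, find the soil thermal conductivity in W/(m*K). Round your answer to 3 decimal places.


Step 1: k = 0.25 + 2.5 * theta
Step 2: k = 0.25 + 2.5 * 0.26
Step 3: k = 0.25 + 0.65
Step 4: k = 0.9 W/(m*K)

0.9


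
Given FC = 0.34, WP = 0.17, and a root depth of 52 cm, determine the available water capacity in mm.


Step 1: Available water = (FC - WP) * depth * 10
Step 2: AW = (0.34 - 0.17) * 52 * 10
Step 3: AW = 0.17 * 52 * 10
Step 4: AW = 88.4 mm

88.4


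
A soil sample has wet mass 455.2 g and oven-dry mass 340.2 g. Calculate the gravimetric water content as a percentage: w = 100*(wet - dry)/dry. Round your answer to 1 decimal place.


Step 1: Water mass = wet - dry = 455.2 - 340.2 = 115.0 g
Step 2: w = 100 * water mass / dry mass
Step 3: w = 100 * 115.0 / 340.2 = 33.8%

33.8


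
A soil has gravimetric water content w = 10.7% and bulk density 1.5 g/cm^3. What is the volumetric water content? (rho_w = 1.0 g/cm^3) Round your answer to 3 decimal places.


Step 1: theta = (w / 100) * BD / rho_w
Step 2: theta = (10.7 / 100) * 1.5 / 1.0
Step 3: theta = 0.107 * 1.5
Step 4: theta = 0.161

0.161


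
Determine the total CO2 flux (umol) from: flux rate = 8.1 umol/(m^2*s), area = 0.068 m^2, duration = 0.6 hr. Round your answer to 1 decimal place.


Step 1: Convert time to seconds: 0.6 hr * 3600 = 2160.0 s
Step 2: Total = flux * area * time_s
Step 3: Total = 8.1 * 0.068 * 2160.0
Step 4: Total = 1189.7 umol

1189.7


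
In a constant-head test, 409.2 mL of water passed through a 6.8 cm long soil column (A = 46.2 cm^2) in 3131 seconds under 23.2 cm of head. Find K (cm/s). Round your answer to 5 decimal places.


Step 1: K = Q * L / (A * t * h)
Step 2: Numerator = 409.2 * 6.8 = 2782.56
Step 3: Denominator = 46.2 * 3131 * 23.2 = 3355931.04
Step 4: K = 2782.56 / 3355931.04 = 0.00083 cm/s

0.00083


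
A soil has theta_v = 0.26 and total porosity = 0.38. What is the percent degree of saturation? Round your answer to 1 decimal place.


Step 1: S = 100 * theta_v / n
Step 2: S = 100 * 0.26 / 0.38
Step 3: S = 68.4%

68.4


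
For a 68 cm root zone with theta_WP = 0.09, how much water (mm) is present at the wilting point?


Step 1: Water (mm) = theta_WP * depth * 10
Step 2: Water = 0.09 * 68 * 10
Step 3: Water = 61.2 mm

61.2


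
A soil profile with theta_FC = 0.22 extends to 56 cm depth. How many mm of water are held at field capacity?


Step 1: Water (mm) = theta_FC * depth (cm) * 10
Step 2: Water = 0.22 * 56 * 10
Step 3: Water = 123.2 mm

123.2


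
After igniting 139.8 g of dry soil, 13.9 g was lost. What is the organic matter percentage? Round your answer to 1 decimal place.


Step 1: OM% = 100 * LOI / sample mass
Step 2: OM = 100 * 13.9 / 139.8
Step 3: OM = 9.9%

9.9


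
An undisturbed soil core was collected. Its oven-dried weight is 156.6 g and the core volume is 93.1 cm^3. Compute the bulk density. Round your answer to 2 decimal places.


Step 1: Identify the formula: BD = dry mass / volume
Step 2: Substitute values: BD = 156.6 / 93.1
Step 3: BD = 1.68 g/cm^3

1.68


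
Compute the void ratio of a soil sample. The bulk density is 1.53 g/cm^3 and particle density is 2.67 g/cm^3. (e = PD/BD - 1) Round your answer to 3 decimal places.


Step 1: e = PD / BD - 1
Step 2: e = 2.67 / 1.53 - 1
Step 3: e = 1.7451 - 1
Step 4: e = 0.745

0.745


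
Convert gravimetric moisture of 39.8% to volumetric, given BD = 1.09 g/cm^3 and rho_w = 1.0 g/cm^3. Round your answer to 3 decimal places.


Step 1: theta = (w / 100) * BD / rho_w
Step 2: theta = (39.8 / 100) * 1.09 / 1.0
Step 3: theta = 0.398 * 1.09
Step 4: theta = 0.434

0.434


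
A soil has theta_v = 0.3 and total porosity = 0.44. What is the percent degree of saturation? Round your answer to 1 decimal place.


Step 1: S = 100 * theta_v / n
Step 2: S = 100 * 0.3 / 0.44
Step 3: S = 68.2%

68.2


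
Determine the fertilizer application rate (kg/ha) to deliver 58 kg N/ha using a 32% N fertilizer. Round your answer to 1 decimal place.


Step 1: Fertilizer rate = target N / (N content / 100)
Step 2: Rate = 58 / (32 / 100)
Step 3: Rate = 58 / 0.32
Step 4: Rate = 181.3 kg/ha

181.3


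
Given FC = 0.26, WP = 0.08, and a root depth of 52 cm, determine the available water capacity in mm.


Step 1: Available water = (FC - WP) * depth * 10
Step 2: AW = (0.26 - 0.08) * 52 * 10
Step 3: AW = 0.18 * 52 * 10
Step 4: AW = 93.6 mm

93.6


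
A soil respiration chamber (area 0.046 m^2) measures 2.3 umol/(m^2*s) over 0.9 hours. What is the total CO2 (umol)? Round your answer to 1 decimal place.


Step 1: Convert time to seconds: 0.9 hr * 3600 = 3240.0 s
Step 2: Total = flux * area * time_s
Step 3: Total = 2.3 * 0.046 * 3240.0
Step 4: Total = 342.8 umol

342.8


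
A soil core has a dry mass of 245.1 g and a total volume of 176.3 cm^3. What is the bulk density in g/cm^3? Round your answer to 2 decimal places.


Step 1: Identify the formula: BD = dry mass / volume
Step 2: Substitute values: BD = 245.1 / 176.3
Step 3: BD = 1.39 g/cm^3

1.39


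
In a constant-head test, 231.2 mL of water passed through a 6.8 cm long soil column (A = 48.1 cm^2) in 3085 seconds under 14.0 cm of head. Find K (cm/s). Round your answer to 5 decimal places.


Step 1: K = Q * L / (A * t * h)
Step 2: Numerator = 231.2 * 6.8 = 1572.16
Step 3: Denominator = 48.1 * 3085 * 14.0 = 2077439.0
Step 4: K = 1572.16 / 2077439.0 = 0.00076 cm/s

0.00076


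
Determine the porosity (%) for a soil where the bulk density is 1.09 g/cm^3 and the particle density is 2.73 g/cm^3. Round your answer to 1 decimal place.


Step 1: Formula: n = 100 * (1 - BD / PD)
Step 2: n = 100 * (1 - 1.09 / 2.73)
Step 3: n = 100 * (1 - 0.39927)
Step 4: n = 60.1%

60.1


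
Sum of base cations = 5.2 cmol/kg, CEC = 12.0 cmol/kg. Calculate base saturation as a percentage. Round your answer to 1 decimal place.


Step 1: BS = 100 * (sum of bases) / CEC
Step 2: BS = 100 * 5.2 / 12.0
Step 3: BS = 43.3%

43.3


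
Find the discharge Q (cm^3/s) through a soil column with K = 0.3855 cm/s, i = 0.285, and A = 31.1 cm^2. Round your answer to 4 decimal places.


Step 1: Apply Darcy's law: Q = K * i * A
Step 2: Q = 0.3855 * 0.285 * 31.1
Step 3: Q = 3.4169 cm^3/s

3.4169


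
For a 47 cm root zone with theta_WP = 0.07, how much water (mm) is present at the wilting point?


Step 1: Water (mm) = theta_WP * depth * 10
Step 2: Water = 0.07 * 47 * 10
Step 3: Water = 32.9 mm

32.9


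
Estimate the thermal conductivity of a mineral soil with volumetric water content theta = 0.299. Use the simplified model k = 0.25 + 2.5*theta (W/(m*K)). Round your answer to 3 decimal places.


Step 1: k = 0.25 + 2.5 * theta
Step 2: k = 0.25 + 2.5 * 0.299
Step 3: k = 0.25 + 0.748
Step 4: k = 0.998 W/(m*K)

0.998


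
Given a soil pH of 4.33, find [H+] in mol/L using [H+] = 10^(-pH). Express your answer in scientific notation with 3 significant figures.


Step 1: [H+] = 10^(-pH)
Step 2: [H+] = 10^(-4.33)
Step 3: [H+] = 4.68e-05 mol/L

4.68e-05


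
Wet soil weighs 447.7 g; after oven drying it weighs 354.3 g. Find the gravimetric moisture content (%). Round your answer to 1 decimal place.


Step 1: Water mass = wet - dry = 447.7 - 354.3 = 93.4 g
Step 2: w = 100 * water mass / dry mass
Step 3: w = 100 * 93.4 / 354.3 = 26.4%

26.4


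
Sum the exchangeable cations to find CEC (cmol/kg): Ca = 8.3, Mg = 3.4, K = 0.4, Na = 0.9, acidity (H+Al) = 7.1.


Step 1: CEC = Ca + Mg + K + Na + (H+Al)
Step 2: CEC = 8.3 + 3.4 + 0.4 + 0.9 + 7.1
Step 3: CEC = 20.1 cmol/kg

20.1


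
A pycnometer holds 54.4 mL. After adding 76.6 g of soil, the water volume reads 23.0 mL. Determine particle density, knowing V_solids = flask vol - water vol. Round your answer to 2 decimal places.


Step 1: Volume of solids = flask volume - water volume with soil
Step 2: V_solids = 54.4 - 23.0 = 31.4 mL
Step 3: Particle density = mass / V_solids = 76.6 / 31.4 = 2.44 g/cm^3

2.44


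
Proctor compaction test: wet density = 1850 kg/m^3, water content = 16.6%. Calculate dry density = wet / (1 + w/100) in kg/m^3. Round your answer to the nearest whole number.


Step 1: Dry density = wet density / (1 + w/100)
Step 2: Dry density = 1850 / (1 + 16.6/100)
Step 3: Dry density = 1850 / 1.166
Step 4: Dry density = 1587 kg/m^3

1587


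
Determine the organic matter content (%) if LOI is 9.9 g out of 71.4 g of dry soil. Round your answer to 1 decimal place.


Step 1: OM% = 100 * LOI / sample mass
Step 2: OM = 100 * 9.9 / 71.4
Step 3: OM = 13.9%

13.9


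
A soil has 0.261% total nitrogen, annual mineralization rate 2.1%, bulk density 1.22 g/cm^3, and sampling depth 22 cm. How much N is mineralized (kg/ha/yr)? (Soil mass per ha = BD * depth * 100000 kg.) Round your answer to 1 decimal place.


Step 1: Soil mass per ha = BD * depth * 100000 = 1.22 * 22 * 100000 = 2684000 kg
Step 2: Total N pool = soil mass * N%/100 = 2684000 * 0.261/100 = 7005.24 kg/ha
Step 3: N mineralized = N pool * rate%/100 = 7005.24 * 2.1/100 = 147.1 kg/ha/yr

147.1


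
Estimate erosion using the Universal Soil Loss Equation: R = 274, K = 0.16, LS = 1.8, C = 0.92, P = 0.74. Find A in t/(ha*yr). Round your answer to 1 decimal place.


Step 1: A = R * K * LS * C * P
Step 2: R * K = 274 * 0.16 = 43.84
Step 3: (R*K) * LS = 43.84 * 1.8 = 78.912
Step 4: * C * P = 78.912 * 0.92 * 0.74 = 53.7
Step 5: A = 53.7 t/(ha*yr)

53.7


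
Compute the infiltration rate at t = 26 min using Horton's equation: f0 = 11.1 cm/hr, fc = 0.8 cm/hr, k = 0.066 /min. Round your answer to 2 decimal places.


Step 1: f = fc + (f0 - fc) * exp(-k * t)
Step 2: exp(-0.066 * 26) = 0.179784
Step 3: f = 0.8 + (11.1 - 0.8) * 0.179784
Step 4: f = 0.8 + 10.3 * 0.179784
Step 5: f = 2.65 cm/hr

2.65


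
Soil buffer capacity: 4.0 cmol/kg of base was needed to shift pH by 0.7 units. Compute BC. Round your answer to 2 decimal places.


Step 1: BC = change in base / change in pH
Step 2: BC = 4.0 / 0.7
Step 3: BC = 5.71 cmol/(kg*pH unit)

5.71


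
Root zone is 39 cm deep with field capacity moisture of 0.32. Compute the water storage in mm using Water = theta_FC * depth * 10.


Step 1: Water (mm) = theta_FC * depth (cm) * 10
Step 2: Water = 0.32 * 39 * 10
Step 3: Water = 124.8 mm

124.8


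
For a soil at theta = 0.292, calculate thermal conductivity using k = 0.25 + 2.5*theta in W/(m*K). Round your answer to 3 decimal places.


Step 1: k = 0.25 + 2.5 * theta
Step 2: k = 0.25 + 2.5 * 0.292
Step 3: k = 0.25 + 0.73
Step 4: k = 0.98 W/(m*K)

0.98


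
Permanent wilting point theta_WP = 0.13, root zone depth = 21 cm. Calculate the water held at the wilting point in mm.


Step 1: Water (mm) = theta_WP * depth * 10
Step 2: Water = 0.13 * 21 * 10
Step 3: Water = 27.3 mm

27.3


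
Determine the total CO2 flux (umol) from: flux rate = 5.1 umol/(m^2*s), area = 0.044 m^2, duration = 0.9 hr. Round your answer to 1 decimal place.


Step 1: Convert time to seconds: 0.9 hr * 3600 = 3240.0 s
Step 2: Total = flux * area * time_s
Step 3: Total = 5.1 * 0.044 * 3240.0
Step 4: Total = 727.1 umol

727.1


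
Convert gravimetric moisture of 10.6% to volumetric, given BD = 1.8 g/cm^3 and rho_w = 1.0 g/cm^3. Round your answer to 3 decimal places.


Step 1: theta = (w / 100) * BD / rho_w
Step 2: theta = (10.6 / 100) * 1.8 / 1.0
Step 3: theta = 0.106 * 1.8
Step 4: theta = 0.191

0.191


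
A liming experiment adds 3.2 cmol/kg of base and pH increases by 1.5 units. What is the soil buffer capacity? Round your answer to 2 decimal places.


Step 1: BC = change in base / change in pH
Step 2: BC = 3.2 / 1.5
Step 3: BC = 2.13 cmol/(kg*pH unit)

2.13


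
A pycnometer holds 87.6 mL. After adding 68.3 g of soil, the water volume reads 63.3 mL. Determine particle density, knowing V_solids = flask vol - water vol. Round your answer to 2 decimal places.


Step 1: Volume of solids = flask volume - water volume with soil
Step 2: V_solids = 87.6 - 63.3 = 24.3 mL
Step 3: Particle density = mass / V_solids = 68.3 / 24.3 = 2.81 g/cm^3

2.81


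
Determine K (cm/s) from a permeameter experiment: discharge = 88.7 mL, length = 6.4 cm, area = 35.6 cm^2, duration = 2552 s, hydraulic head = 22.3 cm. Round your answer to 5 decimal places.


Step 1: K = Q * L / (A * t * h)
Step 2: Numerator = 88.7 * 6.4 = 567.68
Step 3: Denominator = 35.6 * 2552 * 22.3 = 2025981.76
Step 4: K = 567.68 / 2025981.76 = 0.00028 cm/s

0.00028


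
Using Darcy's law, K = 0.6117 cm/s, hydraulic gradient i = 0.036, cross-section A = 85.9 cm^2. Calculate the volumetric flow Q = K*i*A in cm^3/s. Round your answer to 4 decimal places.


Step 1: Apply Darcy's law: Q = K * i * A
Step 2: Q = 0.6117 * 0.036 * 85.9
Step 3: Q = 1.8916 cm^3/s

1.8916


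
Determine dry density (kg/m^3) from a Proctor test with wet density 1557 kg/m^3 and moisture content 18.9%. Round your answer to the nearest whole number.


Step 1: Dry density = wet density / (1 + w/100)
Step 2: Dry density = 1557 / (1 + 18.9/100)
Step 3: Dry density = 1557 / 1.189
Step 4: Dry density = 1310 kg/m^3

1310


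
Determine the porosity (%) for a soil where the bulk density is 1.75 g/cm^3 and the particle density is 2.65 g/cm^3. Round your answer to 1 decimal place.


Step 1: Formula: n = 100 * (1 - BD / PD)
Step 2: n = 100 * (1 - 1.75 / 2.65)
Step 3: n = 100 * (1 - 0.66038)
Step 4: n = 34.0%

34.0
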